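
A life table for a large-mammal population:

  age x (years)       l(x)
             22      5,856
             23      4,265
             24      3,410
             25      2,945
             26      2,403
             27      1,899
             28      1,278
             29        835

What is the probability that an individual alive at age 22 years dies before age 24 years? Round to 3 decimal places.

P(die before 24 | alive at 22) = 1 − l(24)/l(22) = 1 − 3,410/5,856 = (2,446)/5,856 = 0.417691.

0.418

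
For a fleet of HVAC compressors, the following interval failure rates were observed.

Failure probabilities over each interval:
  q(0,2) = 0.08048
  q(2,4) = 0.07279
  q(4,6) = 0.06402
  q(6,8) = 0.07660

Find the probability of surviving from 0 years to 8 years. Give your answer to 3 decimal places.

0.737

Chaining the interval survival probabilities: (1 − 0.08048) × (1 − 0.07279) × (1 − 0.06402) × (1 − 0.07660).
= 0.91952 × 0.92721 × 0.93598 × 0.92340 = 0.736878.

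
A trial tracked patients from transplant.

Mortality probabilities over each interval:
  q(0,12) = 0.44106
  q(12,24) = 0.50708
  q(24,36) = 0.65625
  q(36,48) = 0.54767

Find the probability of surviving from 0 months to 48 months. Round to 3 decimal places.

0.043

The overall survival probability is (1 − 0.44106) × (1 − 0.50708) × (1 − 0.65625) × (1 − 0.54767).
= 0.55894 × 0.49292 × 0.34375 × 0.45233 = 0.042839.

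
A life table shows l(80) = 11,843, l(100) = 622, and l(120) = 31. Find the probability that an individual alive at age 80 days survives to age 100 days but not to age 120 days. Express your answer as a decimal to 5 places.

This is the probability of reaching 100 but not 120, conditional on being alive at 80: (l(100) − l(120)) / l(80).
= (622 − 31) / 11,843 = 591 / 11,843 = 0.049903.

0.04990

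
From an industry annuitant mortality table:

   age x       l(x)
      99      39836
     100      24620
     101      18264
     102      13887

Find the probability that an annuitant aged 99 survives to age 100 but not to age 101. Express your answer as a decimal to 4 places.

This is the probability of reaching 100 but not 101, conditional on being alive at 99: (l(100) − l(101)) / l(99).
= (24620 − 18264) / 39836 = 6356 / 39836 = 0.159554.

0.1596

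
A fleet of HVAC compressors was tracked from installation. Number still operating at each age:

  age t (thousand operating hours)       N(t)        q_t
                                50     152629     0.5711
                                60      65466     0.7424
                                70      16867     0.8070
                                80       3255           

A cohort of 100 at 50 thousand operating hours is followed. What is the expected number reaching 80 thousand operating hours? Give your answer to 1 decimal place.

The relevant probability is 3255/152629 = 0.021326.
Expected number = 100 × 0.021326 = 2.1.

2.1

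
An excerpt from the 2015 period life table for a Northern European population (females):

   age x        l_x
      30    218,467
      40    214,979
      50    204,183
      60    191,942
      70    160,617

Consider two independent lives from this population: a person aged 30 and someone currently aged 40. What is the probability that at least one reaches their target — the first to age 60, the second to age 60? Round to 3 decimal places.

p₁ = l_60/l_30 = 191,942/218,467 = 0.878586; p₂ = l_60/l_40 = 191,942/214,979 = 0.892841.
P(at least one) = 1 − (1−p₁)(1−p₂) = 1 − 0.121414 × 0.107159 = 0.986989.

0.987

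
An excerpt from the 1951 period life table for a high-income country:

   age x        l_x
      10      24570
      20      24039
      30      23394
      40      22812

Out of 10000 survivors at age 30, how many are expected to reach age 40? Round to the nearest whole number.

The relevant probability is 22812/23394 = 0.975122.
Expected number = 10000 × 0.975122 = 9751.

9751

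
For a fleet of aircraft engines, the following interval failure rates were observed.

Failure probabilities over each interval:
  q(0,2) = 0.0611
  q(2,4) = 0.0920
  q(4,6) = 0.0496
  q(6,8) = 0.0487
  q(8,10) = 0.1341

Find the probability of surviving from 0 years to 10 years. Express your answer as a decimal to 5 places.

Survival from 0 to 10 is the product of surviving each interval: (1 − 0.0611) × (1 − 0.0920) × (1 − 0.0496) × (1 − 0.0487) × (1 − 0.1341).
= 0.9389 × 0.9080 × 0.9504 × 0.9513 × 0.8659 = 0.667416.

0.66742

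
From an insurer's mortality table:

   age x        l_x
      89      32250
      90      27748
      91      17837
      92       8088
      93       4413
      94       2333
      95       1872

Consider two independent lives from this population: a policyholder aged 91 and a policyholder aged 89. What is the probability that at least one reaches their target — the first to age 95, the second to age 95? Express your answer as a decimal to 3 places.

0.157

p₁ = l_95/l_91 = 1872/17837 = 0.104950; p₂ = l_95/l_89 = 1872/32250 = 0.058047.
P(at least one) = 1 − (1−p₁)(1−p₂) = 1 − 0.895050 × 0.941953 = 0.156905.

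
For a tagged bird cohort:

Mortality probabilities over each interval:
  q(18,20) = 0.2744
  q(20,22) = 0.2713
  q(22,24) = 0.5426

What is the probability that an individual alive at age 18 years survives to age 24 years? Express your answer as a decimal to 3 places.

P(survive 18→24) = (1 − 0.2744) × (1 − 0.2713) × (1 − 0.5426).
= 0.7256 × 0.7287 × 0.4574 = 0.241848.

0.242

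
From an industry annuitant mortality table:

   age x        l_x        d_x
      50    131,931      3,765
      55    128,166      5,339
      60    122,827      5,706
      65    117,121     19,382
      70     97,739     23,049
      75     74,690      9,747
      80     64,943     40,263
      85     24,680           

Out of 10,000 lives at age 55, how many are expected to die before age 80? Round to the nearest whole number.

4933

The relevant probability is 1 − 64,943/128,166 = 0.493290.
Expected number = 10,000 × 0.493290 = 4933.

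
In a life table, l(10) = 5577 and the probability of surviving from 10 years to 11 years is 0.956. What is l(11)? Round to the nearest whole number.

5332

l(11) = l(10) × p = 5577 × 0.956 = 5332.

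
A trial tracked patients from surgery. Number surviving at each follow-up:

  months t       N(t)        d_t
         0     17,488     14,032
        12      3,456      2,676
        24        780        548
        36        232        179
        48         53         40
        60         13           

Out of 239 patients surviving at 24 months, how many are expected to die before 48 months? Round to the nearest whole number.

223

The relevant probability is 1 − 53/780 = 0.932051.
Expected number = 239 × 0.932051 = 223.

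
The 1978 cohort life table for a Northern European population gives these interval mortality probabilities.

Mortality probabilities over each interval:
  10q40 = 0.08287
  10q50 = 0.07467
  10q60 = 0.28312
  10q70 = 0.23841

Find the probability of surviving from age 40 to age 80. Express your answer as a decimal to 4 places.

Chaining the interval survival probabilities: (1 − 0.08287) × (1 − 0.07467) × (1 − 0.28312) × (1 − 0.23841).
= 0.91713 × 0.92533 × 0.71688 × 0.76159 = 0.463335.

0.4633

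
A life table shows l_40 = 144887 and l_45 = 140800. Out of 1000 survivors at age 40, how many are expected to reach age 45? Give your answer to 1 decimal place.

The relevant probability is 140800/144887 = 0.971792.
Expected number = 1000 × 0.971792 = 971.8.

971.8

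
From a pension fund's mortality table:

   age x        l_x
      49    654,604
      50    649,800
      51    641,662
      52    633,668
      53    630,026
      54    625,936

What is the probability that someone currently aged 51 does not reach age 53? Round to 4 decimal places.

P(die before 53 | alive at 51) = 1 − l_53/l_51 = 1 − 630,026/641,662 = (11,636)/641,662 = 0.018134.

0.0181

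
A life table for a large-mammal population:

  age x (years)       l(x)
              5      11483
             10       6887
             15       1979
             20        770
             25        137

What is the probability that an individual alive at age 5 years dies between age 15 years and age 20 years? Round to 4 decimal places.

This is the probability of reaching 15 but not 20, conditional on being alive at 5: (l(15) − l(20)) / l(5).
= (1979 − 770) / 11483 = 1209 / 11483 = 0.105286.

0.1053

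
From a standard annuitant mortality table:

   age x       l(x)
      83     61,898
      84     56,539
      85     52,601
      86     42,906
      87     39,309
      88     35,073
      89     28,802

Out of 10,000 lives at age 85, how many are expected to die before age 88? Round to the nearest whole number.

The relevant probability is 1 − 35,073/52,601 = 0.333226.
Expected number = 10,000 × 0.333226 = 3332.

3332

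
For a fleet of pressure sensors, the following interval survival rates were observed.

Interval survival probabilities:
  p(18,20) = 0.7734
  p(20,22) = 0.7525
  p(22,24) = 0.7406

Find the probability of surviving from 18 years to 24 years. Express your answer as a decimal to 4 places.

P(survive 18→24) = 0.7734 × 0.7525 × 0.7406.
= 0.431017.

0.4310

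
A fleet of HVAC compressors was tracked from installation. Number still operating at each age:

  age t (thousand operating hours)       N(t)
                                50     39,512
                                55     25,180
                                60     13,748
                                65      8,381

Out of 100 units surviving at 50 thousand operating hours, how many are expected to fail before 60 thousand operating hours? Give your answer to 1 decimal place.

65.2

The relevant probability is 1 − 13,748/39,512 = 0.652055.
Expected number = 100 × 0.652055 = 65.2.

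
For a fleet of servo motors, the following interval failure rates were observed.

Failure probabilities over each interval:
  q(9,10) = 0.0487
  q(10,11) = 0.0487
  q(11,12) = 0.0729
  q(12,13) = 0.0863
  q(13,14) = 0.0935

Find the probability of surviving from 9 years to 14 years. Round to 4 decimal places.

The overall survival probability is (1 − 0.0487) × (1 − 0.0487) × (1 − 0.0729) × (1 − 0.0863) × (1 − 0.0935).
= 0.9513 × 0.9513 × 0.9271 × 0.9137 × 0.9065 = 0.694917.

0.6949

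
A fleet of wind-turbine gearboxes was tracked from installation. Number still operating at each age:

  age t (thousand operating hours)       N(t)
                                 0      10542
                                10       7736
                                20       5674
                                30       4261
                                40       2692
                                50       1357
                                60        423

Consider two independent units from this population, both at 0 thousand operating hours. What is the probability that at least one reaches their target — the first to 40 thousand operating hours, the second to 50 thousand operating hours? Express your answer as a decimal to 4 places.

0.3512

p₁ = N(40)/N(0) = 2692/10542 = 0.255360; p₂ = N(50)/N(0) = 1357/10542 = 0.128723.
P(at least one) = 1 − (1−p₁)(1−p₂) = 1 − 0.744640 × 0.871277 = 0.351212.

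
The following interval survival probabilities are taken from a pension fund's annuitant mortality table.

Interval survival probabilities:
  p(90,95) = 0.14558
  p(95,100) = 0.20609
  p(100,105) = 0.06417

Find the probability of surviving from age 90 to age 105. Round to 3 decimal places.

0.002

Survival from 90 to 105 is the product of surviving each interval: 0.14558 × 0.20609 × 0.06417.
= 0.001925.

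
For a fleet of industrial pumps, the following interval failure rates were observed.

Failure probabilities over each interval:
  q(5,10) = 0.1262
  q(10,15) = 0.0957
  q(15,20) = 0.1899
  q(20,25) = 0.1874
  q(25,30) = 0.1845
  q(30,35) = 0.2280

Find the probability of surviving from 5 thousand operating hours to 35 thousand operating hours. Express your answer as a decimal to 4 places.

0.3275

Chaining the interval survival probabilities: (1 − 0.1262) × (1 − 0.0957) × (1 − 0.1899) × (1 − 0.1874) × (1 − 0.1845) × (1 − 0.2280).
= 0.8738 × 0.9043 × 0.8101 × 0.8126 × 0.8155 × 0.7720 = 0.327477.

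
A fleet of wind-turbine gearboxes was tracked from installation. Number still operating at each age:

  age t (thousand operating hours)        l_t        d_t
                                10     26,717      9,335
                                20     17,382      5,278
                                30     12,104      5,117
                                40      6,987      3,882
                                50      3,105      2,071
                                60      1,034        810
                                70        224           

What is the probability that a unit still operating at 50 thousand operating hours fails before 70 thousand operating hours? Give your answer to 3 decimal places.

0.928

P(fail before 70 | operational at 50) = 1 − l_70/l_50 = 1 − 224/3,105 = (2,881)/3,105 = 0.927858.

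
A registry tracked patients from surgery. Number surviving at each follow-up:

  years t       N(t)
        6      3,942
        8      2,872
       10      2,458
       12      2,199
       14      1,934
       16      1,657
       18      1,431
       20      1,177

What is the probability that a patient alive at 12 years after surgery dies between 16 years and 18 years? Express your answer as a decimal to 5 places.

0.10277

This is the probability of reaching 16 but not 18, conditional on being alive at 12: (N(16) − N(18)) / N(12).
= (1,657 − 1,431) / 2,199 = 226 / 2,199 = 0.102774.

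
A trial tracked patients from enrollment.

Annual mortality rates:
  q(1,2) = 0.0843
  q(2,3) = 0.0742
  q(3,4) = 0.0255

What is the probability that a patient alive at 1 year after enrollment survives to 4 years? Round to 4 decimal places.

0.8261

Survival from 1 to 4 is the product of surviving each interval: (1 − 0.0843) × (1 − 0.0742) × (1 − 0.0255).
= 0.9157 × 0.9258 × 0.9745 = 0.826137.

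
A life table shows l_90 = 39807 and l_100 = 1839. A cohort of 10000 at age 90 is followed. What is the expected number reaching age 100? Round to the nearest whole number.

The relevant probability is 1839/39807 = 0.046198.
Expected number = 10000 × 0.046198 = 462.

462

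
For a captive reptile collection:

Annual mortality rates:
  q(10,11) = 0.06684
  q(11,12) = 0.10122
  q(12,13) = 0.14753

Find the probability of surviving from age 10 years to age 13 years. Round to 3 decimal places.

0.715

Chaining the interval survival probabilities: (1 − 0.06684) × (1 − 0.10122) × (1 − 0.14753).
= 0.93316 × 0.89878 × 0.85247 = 0.714971.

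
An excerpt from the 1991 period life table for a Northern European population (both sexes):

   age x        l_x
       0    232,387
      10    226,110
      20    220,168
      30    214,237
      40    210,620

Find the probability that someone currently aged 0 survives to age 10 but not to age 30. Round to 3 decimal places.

We want 10|20q0 = (l_10 − l_30)/l_0.
This is the probability of reaching 10 but not 30, conditional on being alive at 0: (l_10 − l_30) / l_0.
= (226,110 − 214,237) / 232,387 = 11,873 / 232,387 = 0.051091.

0.051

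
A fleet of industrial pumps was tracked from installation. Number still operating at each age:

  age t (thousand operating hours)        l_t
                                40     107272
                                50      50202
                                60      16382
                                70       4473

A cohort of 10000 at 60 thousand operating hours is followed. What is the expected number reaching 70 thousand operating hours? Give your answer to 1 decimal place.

The relevant probability is 4473/16382 = 0.273044.
Expected number = 10000 × 0.273044 = 2730.4.

2730.4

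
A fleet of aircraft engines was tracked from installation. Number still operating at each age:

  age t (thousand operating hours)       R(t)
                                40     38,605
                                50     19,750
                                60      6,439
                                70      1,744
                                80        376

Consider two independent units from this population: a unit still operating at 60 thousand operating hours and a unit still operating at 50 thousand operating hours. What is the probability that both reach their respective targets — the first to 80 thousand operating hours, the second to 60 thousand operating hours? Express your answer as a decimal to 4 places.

p₁ = R(80)/R(60) = 376/6,439 = 0.058394; p₂ = R(60)/R(50) = 6,439/19,750 = 0.326025.
P(both) = p₁ × p₂ = 0.058394 × 0.326025 = 0.019038.

0.0190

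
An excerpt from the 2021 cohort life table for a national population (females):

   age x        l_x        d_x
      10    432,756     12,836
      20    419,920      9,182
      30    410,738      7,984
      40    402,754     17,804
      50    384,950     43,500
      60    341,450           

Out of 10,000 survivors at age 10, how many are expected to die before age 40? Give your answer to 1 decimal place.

693.3

The relevant probability is 1 − 402,754/432,756 = 0.069328.
Expected number = 10,000 × 0.069328 = 693.3.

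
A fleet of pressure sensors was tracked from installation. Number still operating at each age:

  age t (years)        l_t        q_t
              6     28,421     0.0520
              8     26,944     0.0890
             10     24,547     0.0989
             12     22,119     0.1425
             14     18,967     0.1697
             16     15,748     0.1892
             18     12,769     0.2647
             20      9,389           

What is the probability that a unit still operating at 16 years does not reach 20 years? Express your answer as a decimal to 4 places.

0.4038

P(fail before 20 | operational at 16) = 1 − l_20/l_16 = 1 − 9,389/15,748 = (6,359)/15,748 = 0.403797.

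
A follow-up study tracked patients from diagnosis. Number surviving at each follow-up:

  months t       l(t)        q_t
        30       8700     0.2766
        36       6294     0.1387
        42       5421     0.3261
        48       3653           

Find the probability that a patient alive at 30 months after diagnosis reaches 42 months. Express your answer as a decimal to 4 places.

0.6231

The conditional survival probability is l(42)/l(30) = 5421/8700 = 0.623103.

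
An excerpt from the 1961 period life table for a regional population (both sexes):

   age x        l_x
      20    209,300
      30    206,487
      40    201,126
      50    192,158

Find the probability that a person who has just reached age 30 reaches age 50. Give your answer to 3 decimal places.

We want 20p30 = l_50/l_30.
The conditional survival probability is l_50/l_30 = 192,158/206,487 = 0.930606.

0.931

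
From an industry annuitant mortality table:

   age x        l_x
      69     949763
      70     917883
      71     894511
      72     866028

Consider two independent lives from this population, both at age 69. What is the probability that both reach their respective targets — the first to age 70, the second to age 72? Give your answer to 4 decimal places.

p₁ = l_70/l_69 = 917883/949763 = 0.966434; p₂ = l_72/l_69 = 866028/949763 = 0.911836.
P(both) = p₁ × p₂ = 0.966434 × 0.911836 = 0.881229.

0.8812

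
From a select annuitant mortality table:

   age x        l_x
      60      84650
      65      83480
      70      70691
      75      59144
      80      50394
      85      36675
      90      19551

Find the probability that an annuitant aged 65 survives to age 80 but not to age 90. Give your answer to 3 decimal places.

0.369

We want 15|10q65 = (l_80 − l_90)/l_65.
This is the probability of reaching 80 but not 90, conditional on being alive at 65: (l_80 − l_90) / l_65.
= (50394 − 19551) / 83480 = 30843 / 83480 = 0.369466.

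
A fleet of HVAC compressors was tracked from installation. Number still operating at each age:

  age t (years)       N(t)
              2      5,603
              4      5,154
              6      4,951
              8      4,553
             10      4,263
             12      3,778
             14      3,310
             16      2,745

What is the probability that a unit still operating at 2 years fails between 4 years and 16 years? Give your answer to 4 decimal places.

0.4299

This is the probability of reaching 4 but not 16, conditional on being operational at 2: (N(4) − N(16)) / N(2).
= (5,154 − 2,745) / 5,603 = 2,409 / 5,603 = 0.429948.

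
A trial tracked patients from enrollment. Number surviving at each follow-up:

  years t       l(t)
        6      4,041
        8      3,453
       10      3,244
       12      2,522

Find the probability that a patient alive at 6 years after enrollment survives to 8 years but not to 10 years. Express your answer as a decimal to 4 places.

0.0517

This is the probability of reaching 8 but not 10, conditional on being alive at 6: (l(8) − l(10)) / l(6).
= (3,453 − 3,244) / 4,041 = 209 / 4,041 = 0.051720.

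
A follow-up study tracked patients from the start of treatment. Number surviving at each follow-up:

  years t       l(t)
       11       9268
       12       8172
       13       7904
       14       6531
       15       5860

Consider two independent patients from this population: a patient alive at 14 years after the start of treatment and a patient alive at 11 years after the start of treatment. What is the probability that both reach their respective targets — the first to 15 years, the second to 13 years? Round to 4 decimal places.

0.7652

p₁ = l(15)/l(14) = 5860/6531 = 0.897259; p₂ = l(13)/l(11) = 7904/9268 = 0.852827.
P(both) = p₁ × p₂ = 0.897259 × 0.852827 = 0.765207.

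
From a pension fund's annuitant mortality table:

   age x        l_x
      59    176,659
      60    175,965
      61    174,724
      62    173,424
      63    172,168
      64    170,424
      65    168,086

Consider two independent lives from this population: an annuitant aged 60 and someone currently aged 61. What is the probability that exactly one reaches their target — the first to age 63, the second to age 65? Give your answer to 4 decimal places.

p₁ = l_63/l_60 = 172,168/175,965 = 0.978422; p₂ = l_65/l_61 = 168,086/174,724 = 0.962009.
P(exactly one) = p₁(1−p₂) + (1−p₁)p₂ = 0.037171 + 0.020758 = 0.057929.

0.0579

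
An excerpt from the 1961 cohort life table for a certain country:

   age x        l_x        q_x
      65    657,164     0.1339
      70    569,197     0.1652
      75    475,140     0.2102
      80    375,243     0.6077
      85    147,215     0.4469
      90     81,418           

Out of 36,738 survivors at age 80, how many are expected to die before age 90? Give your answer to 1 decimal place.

28766.8

The relevant probability is 1 − 81,418/375,243 = 0.783026.
Expected number = 36,738 × 0.783026 = 28766.8.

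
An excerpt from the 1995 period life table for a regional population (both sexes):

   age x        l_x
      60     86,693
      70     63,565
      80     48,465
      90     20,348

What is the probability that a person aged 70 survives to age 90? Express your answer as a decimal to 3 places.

0.320

We want 20p70 = l_90/l_70.
The conditional survival probability is l_90/l_70 = 20,348/63,565 = 0.320113.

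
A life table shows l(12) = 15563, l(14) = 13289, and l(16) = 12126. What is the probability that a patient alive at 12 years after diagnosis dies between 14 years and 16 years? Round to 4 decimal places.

This is the probability of reaching 14 but not 16, conditional on being alive at 12: (l(14) − l(16)) / l(12).
= (13289 − 12126) / 15563 = 1163 / 15563 = 0.074729.

0.0747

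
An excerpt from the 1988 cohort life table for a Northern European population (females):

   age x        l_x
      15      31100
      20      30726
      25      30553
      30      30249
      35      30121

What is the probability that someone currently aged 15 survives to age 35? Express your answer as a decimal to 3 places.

0.969

We want 20p15 = l_35/l_15.
The conditional survival probability is l_35/l_15 = 30121/31100 = 0.968521.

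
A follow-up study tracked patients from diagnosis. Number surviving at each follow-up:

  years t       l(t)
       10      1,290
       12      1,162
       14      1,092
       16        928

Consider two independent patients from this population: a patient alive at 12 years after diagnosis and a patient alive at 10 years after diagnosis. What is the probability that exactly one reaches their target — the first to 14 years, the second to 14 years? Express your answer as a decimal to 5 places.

0.19524

p₁ = l(14)/l(12) = 1,092/1,162 = 0.939759; p₂ = l(14)/l(10) = 1,092/1,290 = 0.846512.
P(exactly one) = p₁(1−p₂) + (1−p₁)p₂ = 0.144242 + 0.050995 = 0.195236.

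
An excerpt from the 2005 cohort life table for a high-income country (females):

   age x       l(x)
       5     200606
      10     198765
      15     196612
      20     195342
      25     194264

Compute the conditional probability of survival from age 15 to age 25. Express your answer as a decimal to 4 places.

The conditional survival probability is l(25)/l(15) = 194264/196612 = 0.988058.

0.9881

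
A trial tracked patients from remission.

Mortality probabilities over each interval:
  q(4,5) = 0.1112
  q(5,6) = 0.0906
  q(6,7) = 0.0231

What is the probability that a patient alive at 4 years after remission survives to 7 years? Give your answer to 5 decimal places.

Chaining the interval survival probabilities: (1 − 0.1112) × (1 − 0.0906) × (1 − 0.0231).
= 0.8888 × 0.9094 × 0.9769 = 0.789604.

0.78960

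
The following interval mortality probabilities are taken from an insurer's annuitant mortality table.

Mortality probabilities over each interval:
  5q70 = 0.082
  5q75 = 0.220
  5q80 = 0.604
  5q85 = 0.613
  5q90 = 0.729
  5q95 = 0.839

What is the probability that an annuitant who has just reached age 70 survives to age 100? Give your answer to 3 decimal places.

0.005

Chaining the interval survival probabilities: (1 − 0.082) × (1 − 0.220) × (1 − 0.604) × (1 − 0.613) × (1 − 0.729) × (1 − 0.839).
= 0.918 × 0.780 × 0.396 × 0.387 × 0.271 × 0.161 = 0.004788.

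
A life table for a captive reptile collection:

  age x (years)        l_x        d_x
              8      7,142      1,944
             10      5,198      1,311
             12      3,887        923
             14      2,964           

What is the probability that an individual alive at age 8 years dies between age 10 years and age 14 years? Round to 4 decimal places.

0.3128

This is the probability of reaching 10 but not 14, conditional on being alive at 8: (l_10 − l_14) / l_8.
= (5,198 − 2,964) / 7,142 = 2,234 / 7,142 = 0.312798.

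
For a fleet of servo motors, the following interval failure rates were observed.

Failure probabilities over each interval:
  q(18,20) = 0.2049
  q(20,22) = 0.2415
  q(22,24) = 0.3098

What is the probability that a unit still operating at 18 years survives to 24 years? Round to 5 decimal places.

Survival from 18 to 24 is the product of surviving each interval: (1 − 0.2049) × (1 − 0.2415) × (1 − 0.3098).
= 0.7951 × 0.7585 × 0.6902 = 0.416248.

0.41625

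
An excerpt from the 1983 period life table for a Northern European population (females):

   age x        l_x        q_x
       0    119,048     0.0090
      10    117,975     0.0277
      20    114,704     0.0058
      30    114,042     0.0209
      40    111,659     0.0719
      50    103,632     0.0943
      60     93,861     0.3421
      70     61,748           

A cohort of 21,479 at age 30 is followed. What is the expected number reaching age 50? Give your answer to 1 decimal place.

19518.4

The relevant probability is 103,632/114,042 = 0.908718.
Expected number = 21,479 × 0.908718 = 19518.4.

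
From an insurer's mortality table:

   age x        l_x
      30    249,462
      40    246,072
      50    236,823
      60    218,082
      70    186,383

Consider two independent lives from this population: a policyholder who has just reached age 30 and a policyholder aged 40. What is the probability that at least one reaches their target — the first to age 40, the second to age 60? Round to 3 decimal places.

p₁ = l_40/l_30 = 246,072/249,462 = 0.986411; p₂ = l_60/l_40 = 218,082/246,072 = 0.886253.
P(at least one) = 1 − (1−p₁)(1−p₂) = 1 − 0.013589 × 0.113747 = 0.998454.

0.998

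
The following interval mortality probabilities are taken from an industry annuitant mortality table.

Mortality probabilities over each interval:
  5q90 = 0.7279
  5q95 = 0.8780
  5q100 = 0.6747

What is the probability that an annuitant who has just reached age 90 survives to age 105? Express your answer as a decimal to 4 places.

0.0108

15p90 = (1 − 0.7279) × (1 − 0.8780) × (1 − 0.6747).
= 0.2721 × 0.1220 × 0.3253 = 0.010799.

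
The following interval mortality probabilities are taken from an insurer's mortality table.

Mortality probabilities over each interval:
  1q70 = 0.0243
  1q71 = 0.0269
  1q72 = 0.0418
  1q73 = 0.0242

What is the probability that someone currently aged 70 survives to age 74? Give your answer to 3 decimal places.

4p70 = (1 − 0.0243) × (1 − 0.0269) × (1 − 0.0418) × (1 − 0.0242).
= 0.9757 × 0.9731 × 0.9582 × 0.9758 = 0.887750.

0.888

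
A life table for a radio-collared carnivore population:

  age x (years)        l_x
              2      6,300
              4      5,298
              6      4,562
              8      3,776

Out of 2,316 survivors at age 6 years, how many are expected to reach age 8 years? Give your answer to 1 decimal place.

1917.0

The relevant probability is 3,776/4,562 = 0.827707.
Expected number = 2,316 × 0.827707 = 1917.0.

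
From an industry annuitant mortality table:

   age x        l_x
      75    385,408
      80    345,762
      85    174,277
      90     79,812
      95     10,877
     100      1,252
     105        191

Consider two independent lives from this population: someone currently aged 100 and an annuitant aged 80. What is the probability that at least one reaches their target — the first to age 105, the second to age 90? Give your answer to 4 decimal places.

0.3482

p₁ = l_105/l_100 = 191/1,252 = 0.152556; p₂ = l_90/l_80 = 79,812/345,762 = 0.230829.
P(at least one) = 1 − (1−p₁)(1−p₂) = 1 − 0.847444 × 0.769171 = 0.348171.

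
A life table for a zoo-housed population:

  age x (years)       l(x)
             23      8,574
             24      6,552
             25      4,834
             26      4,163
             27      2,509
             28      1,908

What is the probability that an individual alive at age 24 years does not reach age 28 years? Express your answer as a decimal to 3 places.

P(die before 28 | alive at 24) = 1 − l(28)/l(24) = 1 − 1,908/6,552 = (4,644)/6,552 = 0.708791.

0.709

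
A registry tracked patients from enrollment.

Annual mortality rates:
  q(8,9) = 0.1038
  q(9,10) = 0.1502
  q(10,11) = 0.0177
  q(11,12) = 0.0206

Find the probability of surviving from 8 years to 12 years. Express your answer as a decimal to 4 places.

P(survive 8→12) = (1 − 0.1038) × (1 − 0.1502) × (1 − 0.0177) × (1 − 0.0206).
= 0.8962 × 0.8498 × 0.9823 × 0.9794 = 0.732700.

0.7327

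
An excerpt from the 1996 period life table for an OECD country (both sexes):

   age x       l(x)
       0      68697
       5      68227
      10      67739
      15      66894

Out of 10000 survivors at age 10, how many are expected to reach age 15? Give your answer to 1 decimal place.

9875.3

The relevant probability is 66894/67739 = 0.987526.
Expected number = 10000 × 0.987526 = 9875.3.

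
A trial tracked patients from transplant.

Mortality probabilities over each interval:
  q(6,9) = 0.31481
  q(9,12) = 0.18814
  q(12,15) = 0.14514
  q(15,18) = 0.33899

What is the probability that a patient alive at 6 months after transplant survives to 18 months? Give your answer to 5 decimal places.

Chaining the interval survival probabilities: (1 − 0.31481) × (1 − 0.18814) × (1 − 0.14514) × (1 − 0.33899).
= 0.68519 × 0.81186 × 0.85486 × 0.66101 = 0.314337.

0.31434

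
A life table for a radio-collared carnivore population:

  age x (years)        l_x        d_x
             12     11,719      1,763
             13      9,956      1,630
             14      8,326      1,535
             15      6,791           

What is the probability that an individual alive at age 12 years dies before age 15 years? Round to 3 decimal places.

P(die before 15 | alive at 12) = 1 − l_15/l_12 = 1 − 6,791/11,719 = (4,928)/11,719 = 0.420514.

0.421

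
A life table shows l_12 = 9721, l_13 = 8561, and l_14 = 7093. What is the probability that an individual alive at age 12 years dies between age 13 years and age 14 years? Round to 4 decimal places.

This is the probability of reaching 13 but not 14, conditional on being alive at 12: (l_13 − l_14) / l_12.
= (8561 − 7093) / 9721 = 1468 / 9721 = 0.151013.

0.1510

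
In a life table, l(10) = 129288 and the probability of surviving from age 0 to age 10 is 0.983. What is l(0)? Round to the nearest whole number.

131524

l(0) = l(10) / p = 129288 / 0.983 = 131524.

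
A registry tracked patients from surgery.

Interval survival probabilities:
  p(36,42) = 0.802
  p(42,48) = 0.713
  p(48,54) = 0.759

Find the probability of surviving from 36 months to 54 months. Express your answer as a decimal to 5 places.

Chaining the interval survival probabilities: 0.802 × 0.713 × 0.759.
= 0.434016.

0.43402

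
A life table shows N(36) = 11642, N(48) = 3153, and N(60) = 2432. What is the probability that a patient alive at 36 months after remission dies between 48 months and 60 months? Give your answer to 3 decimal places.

0.062

This is the probability of reaching 48 but not 60, conditional on being alive at 36: (N(48) − N(60)) / N(36).
= (3153 − 2432) / 11642 = 721 / 11642 = 0.061931.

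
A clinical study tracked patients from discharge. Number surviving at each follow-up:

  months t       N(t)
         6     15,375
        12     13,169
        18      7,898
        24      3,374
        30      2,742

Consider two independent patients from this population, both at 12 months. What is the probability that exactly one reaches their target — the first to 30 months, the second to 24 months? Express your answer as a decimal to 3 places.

0.358

p₁ = N(30)/N(12) = 2,742/13,169 = 0.208216; p₂ = N(24)/N(12) = 3,374/13,169 = 0.256208.
P(exactly one) = p₁(1−p₂) + (1−p₁)p₂ = 0.154869 + 0.202861 = 0.357731.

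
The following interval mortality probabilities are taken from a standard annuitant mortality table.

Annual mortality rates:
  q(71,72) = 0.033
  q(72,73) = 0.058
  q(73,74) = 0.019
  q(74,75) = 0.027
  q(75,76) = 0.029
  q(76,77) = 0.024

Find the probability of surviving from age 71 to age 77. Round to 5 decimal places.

0.82400

Survival from 71 to 77 is the product of surviving each interval: (1 − 0.033) × (1 − 0.058) × (1 − 0.019) × (1 − 0.027) × (1 − 0.029) × (1 − 0.024).
= 0.967 × 0.942 × 0.981 × 0.973 × 0.971 × 0.976 = 0.824002.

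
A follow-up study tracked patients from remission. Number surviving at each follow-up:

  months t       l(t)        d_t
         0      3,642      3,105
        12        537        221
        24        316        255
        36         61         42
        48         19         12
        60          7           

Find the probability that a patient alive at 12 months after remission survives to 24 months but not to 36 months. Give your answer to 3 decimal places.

This is the probability of reaching 24 but not 36, conditional on being alive at 12: (l(24) − l(36)) / l(12).
= (316 − 61) / 537 = 255 / 537 = 0.474860.

0.475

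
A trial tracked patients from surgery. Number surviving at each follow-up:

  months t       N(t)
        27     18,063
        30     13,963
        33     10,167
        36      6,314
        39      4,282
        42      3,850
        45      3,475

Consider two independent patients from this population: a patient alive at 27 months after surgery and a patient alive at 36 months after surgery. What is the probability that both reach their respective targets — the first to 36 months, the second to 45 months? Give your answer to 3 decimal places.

p₁ = N(36)/N(27) = 6,314/18,063 = 0.349554; p₂ = N(45)/N(36) = 3,475/6,314 = 0.550364.
P(both) = p₁ × p₂ = 0.349554 × 0.550364 = 0.192382.

0.192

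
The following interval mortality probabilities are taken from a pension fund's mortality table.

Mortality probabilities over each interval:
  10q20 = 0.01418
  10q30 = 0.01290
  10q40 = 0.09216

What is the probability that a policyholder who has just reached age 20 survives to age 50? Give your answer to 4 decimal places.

0.8834

Chaining the interval survival probabilities: (1 − 0.01418) × (1 − 0.01290) × (1 − 0.09216).
= 0.98582 × 0.98710 × 0.90784 = 0.883422.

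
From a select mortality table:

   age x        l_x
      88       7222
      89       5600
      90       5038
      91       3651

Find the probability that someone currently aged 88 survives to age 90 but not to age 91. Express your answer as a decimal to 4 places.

0.1921

We want 2|1q88 = (l_90 − l_91)/l_88.
This is the probability of reaching 90 but not 91, conditional on being alive at 88: (l_90 − l_91) / l_88.
= (5038 − 3651) / 7222 = 1387 / 7222 = 0.192052.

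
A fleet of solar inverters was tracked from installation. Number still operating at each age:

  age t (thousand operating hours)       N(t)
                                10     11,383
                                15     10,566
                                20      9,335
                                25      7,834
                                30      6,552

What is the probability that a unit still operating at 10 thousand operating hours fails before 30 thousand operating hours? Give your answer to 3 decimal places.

0.424

P(fail before 30 | operational at 10) = 1 − N(30)/N(10) = 1 − 6,552/11,383 = (4,831)/11,383 = 0.424405.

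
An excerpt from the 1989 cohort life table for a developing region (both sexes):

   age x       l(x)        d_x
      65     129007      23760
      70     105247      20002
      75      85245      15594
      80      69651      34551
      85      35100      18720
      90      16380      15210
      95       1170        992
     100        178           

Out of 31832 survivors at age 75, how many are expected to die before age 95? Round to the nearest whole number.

31395

The relevant probability is 1 − 1170/85245 = 0.986275.
Expected number = 31832 × 0.986275 = 31395.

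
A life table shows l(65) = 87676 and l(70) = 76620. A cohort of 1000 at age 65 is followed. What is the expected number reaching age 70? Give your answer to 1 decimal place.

The relevant probability is 76620/87676 = 0.873899.
Expected number = 1000 × 0.873899 = 873.9.

873.9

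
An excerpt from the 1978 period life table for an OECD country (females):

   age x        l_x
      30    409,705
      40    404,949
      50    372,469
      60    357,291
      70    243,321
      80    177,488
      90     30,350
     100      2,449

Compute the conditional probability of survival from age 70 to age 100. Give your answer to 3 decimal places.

We want 30p70 = l_100/l_70.
The conditional survival probability is l_100/l_70 = 2,449/243,321 = 0.010065.

0.010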